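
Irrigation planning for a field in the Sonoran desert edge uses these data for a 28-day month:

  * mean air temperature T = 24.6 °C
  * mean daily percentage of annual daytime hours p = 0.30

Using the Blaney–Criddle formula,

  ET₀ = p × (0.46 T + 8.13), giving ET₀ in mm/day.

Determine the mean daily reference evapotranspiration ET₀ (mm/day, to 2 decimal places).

ET₀ = 0.30 × (0.46 × 24.6 + 8.13) = 0.30 × 19.446 = 5.8338 mm/d

5.83 mm/day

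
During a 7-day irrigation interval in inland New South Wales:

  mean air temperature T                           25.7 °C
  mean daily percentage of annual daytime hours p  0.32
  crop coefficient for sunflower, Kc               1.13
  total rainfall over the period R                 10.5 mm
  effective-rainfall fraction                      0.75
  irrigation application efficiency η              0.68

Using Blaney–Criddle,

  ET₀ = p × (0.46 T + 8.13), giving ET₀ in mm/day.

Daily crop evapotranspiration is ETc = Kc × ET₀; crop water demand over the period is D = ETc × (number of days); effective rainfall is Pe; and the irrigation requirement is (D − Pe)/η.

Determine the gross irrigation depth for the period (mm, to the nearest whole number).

63 mm

ET₀ = 0.32 × (0.46 × 25.7 + 8.13) = 0.32 × 19.952 = 6.3846 mm/d
ETc = Kc × ET₀ = 1.13 × 6.3846 = 7.2146 mm/d
Crop demand D = ETc × 7 d = 7.2146 × 7 = 50.502 mm
Pe = 0.75 × 10.5 = 7.875 mm
D − Pe = 50.502 − 7.875 = 42.627 mm
Gross irrigation = 42.627 / 0.68 = 62.687 mm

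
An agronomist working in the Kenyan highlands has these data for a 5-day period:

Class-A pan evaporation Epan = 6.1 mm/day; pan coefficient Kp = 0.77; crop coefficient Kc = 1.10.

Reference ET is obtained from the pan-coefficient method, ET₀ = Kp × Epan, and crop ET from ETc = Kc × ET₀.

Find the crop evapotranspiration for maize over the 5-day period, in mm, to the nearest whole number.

26 mm

ET₀ = 0.77 × 6.1 = 4.6970 mm/d
ETc = Kc × ET₀ = 1.10 × 4.6970 = 5.1667 mm/d
Over 5 days: 5.1667 × 5 = 25.834 mm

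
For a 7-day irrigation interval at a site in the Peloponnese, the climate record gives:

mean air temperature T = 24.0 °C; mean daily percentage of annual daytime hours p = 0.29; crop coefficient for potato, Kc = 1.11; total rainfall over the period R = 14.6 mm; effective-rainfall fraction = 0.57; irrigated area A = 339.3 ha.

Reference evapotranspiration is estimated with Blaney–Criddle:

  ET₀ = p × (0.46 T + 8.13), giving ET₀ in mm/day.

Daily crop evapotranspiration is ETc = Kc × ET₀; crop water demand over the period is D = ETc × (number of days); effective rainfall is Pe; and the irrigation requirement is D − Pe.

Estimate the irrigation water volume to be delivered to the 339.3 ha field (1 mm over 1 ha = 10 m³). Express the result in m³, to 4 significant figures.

ET₀ = 0.29 × (0.46 × 24.0 + 8.13) = 0.29 × 19.170 = 5.5593 mm/d
ETc = Kc × ET₀ = 1.11 × 5.5593 = 6.1708 mm/d
Crop demand D = ETc × 7 d = 6.1708 × 7 = 43.196 mm
Pe = 0.57 × 14.6 = 8.322 mm
D − Pe = 43.196 − 8.322 = 34.874 mm
Volume = 34.874 mm × 339.3 ha × 10 = 118327.5 m³

118300 m³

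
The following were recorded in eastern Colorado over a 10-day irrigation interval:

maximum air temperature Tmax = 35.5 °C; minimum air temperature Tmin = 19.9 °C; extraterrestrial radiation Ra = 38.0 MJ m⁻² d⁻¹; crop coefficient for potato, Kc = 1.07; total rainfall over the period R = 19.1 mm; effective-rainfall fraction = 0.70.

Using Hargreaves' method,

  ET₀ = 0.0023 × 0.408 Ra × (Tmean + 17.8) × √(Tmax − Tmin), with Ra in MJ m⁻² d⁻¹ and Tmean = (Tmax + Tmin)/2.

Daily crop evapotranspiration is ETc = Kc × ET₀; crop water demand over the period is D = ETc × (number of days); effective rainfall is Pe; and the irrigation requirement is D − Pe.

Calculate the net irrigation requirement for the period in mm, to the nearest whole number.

55 mm

Tmean = (35.5 + 19.9)/2 = 27.70 °C
0.408 Ra = 0.408 × 38.0 = 15.5040 mm/d equivalent
ET₀ = 0.0023 × 15.5040 × (27.70 + 17.8) × √15.6 = 0.0023 × 15.5040 × 45.50 × 3.9497 = 6.4084 mm/d
ETc = Kc × ET₀ = 1.07 × 6.4084 = 6.8570 mm/d
Crop demand D = ETc × 10 d = 6.8570 × 10 = 68.570 mm
Pe = 0.70 × 19.1 = 13.370 mm
D − Pe = 68.570 − 13.370 = 55.200 mm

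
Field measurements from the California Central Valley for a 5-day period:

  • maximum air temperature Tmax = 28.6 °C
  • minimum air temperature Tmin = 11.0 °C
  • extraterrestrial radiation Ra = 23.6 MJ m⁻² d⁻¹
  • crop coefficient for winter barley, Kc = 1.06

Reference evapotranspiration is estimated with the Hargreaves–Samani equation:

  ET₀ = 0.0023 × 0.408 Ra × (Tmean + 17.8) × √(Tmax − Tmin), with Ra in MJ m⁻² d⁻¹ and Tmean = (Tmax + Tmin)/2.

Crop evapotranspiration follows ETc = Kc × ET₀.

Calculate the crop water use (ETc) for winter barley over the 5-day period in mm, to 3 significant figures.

18.5 mm

Tmean = (28.6 + 11.0)/2 = 19.80 °C
0.408 Ra = 0.408 × 23.6 = 9.6288 mm/d equivalent
ET₀ = 0.0023 × 9.6288 × (19.80 + 17.8) × √17.6 = 0.0023 × 9.6288 × 37.60 × 4.1952 = 3.4933 mm/d
ETc = Kc × ET₀ = 1.06 × 3.4933 = 3.7029 mm/d
Over 5 days: 3.7029 × 5 = 18.515 mm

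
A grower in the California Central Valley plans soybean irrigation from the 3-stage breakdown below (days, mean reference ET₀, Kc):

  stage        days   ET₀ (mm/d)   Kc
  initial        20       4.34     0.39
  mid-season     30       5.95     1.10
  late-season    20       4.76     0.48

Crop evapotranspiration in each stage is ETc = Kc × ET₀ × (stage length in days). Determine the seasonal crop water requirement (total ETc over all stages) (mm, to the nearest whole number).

initial: 0.39 × 4.34 × 20 = 33.85 mm
mid-season: 1.10 × 5.95 × 30 = 196.35 mm
late-season: 0.48 × 4.76 × 20 = 45.70 mm
Seasonal total = 275.90 mm

276 mm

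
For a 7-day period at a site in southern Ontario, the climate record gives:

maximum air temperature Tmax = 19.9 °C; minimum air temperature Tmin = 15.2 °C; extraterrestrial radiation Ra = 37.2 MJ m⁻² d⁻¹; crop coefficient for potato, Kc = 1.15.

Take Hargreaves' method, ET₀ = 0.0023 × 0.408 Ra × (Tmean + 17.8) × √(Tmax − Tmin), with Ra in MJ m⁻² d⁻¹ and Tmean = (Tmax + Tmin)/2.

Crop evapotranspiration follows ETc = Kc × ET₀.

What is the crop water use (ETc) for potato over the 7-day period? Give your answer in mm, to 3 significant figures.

Tmean = (19.9 + 15.2)/2 = 17.55 °C
0.408 Ra = 0.408 × 37.2 = 15.1776 mm/d equivalent
ET₀ = 0.0023 × 15.1776 × (17.55 + 17.8) × √4.7 = 0.0023 × 15.1776 × 35.35 × 2.1679 = 2.6752 mm/d
ETc = Kc × ET₀ = 1.15 × 2.6752 = 3.0765 mm/d
Over 7 days: 3.0765 × 7 = 21.536 mm

21.5 mm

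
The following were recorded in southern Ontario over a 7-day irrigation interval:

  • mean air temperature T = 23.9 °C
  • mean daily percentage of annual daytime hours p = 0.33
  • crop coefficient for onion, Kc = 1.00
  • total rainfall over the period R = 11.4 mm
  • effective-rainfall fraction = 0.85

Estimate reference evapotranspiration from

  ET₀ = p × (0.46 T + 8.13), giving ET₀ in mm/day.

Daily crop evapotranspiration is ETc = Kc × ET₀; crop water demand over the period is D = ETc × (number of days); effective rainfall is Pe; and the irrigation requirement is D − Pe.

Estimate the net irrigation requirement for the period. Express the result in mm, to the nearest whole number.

ET₀ = 0.33 × (0.46 × 23.9 + 8.13) = 0.33 × 19.124 = 6.3109 mm/d
ETc = Kc × ET₀ = 1.00 × 6.3109 = 6.3109 mm/d
Crop demand D = ETc × 7 d = 6.3109 × 7 = 44.176 mm
Pe = 0.85 × 11.4 = 9.690 mm
D − Pe = 44.176 − 9.690 = 34.486 mm

34 mm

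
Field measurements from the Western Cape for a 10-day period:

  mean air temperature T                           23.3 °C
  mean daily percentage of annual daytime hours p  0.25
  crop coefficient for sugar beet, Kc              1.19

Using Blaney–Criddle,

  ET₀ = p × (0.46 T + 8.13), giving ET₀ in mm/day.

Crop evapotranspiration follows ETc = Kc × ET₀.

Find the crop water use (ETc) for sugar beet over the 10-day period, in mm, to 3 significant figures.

ET₀ = 0.25 × (0.46 × 23.3 + 8.13) = 0.25 × 18.848 = 4.7120 mm/d
ETc = Kc × ET₀ = 1.19 × 4.7120 = 5.6073 mm/d
Over 10 days: 5.6073 × 10 = 56.073 mm

56.1 mm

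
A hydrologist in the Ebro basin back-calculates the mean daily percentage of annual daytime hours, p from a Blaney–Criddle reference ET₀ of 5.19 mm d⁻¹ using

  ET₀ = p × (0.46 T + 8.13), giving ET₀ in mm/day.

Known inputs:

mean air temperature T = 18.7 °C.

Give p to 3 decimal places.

0.310

p = ET₀ / (0.46 T + 8.13) = 5.19 / (0.46 × 18.7 + 8.13) = 5.19 / 16.732 = 0.3102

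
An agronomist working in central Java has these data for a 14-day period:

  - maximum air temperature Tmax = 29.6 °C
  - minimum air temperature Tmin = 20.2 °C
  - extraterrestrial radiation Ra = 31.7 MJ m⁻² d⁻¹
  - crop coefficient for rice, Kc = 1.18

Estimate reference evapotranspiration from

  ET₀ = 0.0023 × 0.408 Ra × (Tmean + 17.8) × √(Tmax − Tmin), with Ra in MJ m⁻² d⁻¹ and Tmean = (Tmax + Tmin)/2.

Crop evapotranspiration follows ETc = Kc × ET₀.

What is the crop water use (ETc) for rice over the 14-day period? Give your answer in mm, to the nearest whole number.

64 mm

Tmean = (29.6 + 20.2)/2 = 24.90 °C
0.408 Ra = 0.408 × 31.7 = 12.9336 mm/d equivalent
ET₀ = 0.0023 × 12.9336 × (24.90 + 17.8) × √9.4 = 0.0023 × 12.9336 × 42.70 × 3.0659 = 3.8943 mm/d
ETc = Kc × ET₀ = 1.18 × 3.8943 = 4.5953 mm/d
Over 14 days: 4.5953 × 14 = 64.334 mm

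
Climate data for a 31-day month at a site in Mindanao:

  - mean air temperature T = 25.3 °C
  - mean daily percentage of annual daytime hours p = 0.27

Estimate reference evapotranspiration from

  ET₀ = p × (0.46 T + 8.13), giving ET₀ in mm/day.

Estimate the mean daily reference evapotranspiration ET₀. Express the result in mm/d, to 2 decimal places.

ET₀ = 0.27 × (0.46 × 25.3 + 8.13) = 0.27 × 19.768 = 5.3374 mm/d

5.34 mm/d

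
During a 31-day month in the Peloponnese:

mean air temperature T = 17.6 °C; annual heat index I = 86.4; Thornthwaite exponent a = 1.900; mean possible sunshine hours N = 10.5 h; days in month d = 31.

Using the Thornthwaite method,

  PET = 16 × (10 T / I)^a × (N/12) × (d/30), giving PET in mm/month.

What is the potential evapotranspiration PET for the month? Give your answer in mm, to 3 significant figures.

10T/I = 10 × 17.6 / 86.4 = 2.0370
(10T/I)^a = 2.0370^1.900 = 3.8644
Uncorrected PET = 16 × 3.8644 = 61.830 mm
Correction = (N/12)(d/30) = (10.5/12)(31/30) = 0.9042
PET = 61.830 × 0.9042 = 55.907 mm/month

55.9 mm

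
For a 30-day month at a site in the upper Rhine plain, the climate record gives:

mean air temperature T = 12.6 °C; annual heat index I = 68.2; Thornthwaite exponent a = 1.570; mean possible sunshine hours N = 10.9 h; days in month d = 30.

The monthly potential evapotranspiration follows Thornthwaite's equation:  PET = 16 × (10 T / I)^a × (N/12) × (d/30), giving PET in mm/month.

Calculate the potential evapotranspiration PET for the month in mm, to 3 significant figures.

10T/I = 10 × 12.6 / 68.2 = 1.8475
(10T/I)^a = 1.8475^1.570 = 2.6214
Uncorrected PET = 16 × 2.6214 = 41.942 mm
Correction = (N/12)(d/30) = (10.9/12)(30/30) = 0.9083
PET = 41.942 × 0.9083 = 38.096 mm/month

38.1 mm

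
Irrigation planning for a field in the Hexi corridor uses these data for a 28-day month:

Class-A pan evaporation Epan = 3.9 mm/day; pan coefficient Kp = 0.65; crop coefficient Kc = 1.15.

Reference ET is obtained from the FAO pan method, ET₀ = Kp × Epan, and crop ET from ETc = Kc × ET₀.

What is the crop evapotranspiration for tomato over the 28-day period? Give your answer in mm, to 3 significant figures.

81.6 mm

ET₀ = 0.65 × 3.9 = 2.5350 mm/d
ETc = Kc × ET₀ = 1.15 × 2.5350 = 2.9153 mm/d
Over 28 days: 2.9153 × 28 = 81.628 mm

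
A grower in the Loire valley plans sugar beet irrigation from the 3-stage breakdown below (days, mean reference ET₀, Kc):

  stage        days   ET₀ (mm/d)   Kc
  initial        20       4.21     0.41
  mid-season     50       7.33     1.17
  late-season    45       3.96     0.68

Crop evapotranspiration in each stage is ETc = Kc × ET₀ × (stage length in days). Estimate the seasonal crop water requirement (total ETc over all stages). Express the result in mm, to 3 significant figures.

585 mm

initial: 0.41 × 4.21 × 20 = 34.52 mm
mid-season: 1.17 × 7.33 × 50 = 428.81 mm
late-season: 0.68 × 3.96 × 45 = 121.18 mm
Seasonal total = 584.51 mm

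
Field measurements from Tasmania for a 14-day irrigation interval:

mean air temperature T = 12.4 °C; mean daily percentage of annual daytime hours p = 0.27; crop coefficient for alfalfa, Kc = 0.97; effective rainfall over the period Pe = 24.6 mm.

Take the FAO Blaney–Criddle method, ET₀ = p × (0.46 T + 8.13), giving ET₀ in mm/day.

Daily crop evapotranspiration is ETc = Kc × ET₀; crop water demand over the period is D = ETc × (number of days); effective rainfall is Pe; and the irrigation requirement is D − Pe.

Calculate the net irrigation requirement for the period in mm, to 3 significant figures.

26.1 mm

ET₀ = 0.27 × (0.46 × 12.4 + 8.13) = 0.27 × 13.834 = 3.7352 mm/d
ETc = Kc × ET₀ = 0.97 × 3.7352 = 3.6231 mm/d
Crop demand D = ETc × 14 d = 3.6231 × 14 = 50.723 mm
D − Pe = 50.723 − 24.6 = 26.123 mm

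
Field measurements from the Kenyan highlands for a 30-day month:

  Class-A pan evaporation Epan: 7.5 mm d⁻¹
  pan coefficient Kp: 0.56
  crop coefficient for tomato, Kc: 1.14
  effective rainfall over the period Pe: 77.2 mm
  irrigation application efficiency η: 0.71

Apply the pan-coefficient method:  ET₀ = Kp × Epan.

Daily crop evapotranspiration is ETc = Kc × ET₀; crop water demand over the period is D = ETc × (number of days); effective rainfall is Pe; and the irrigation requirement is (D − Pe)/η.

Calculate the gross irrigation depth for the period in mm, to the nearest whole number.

94 mm

ET₀ = 0.56 × 7.5 = 4.2000 mm/d
ETc = Kc × ET₀ = 1.14 × 4.2000 = 4.7880 mm/d
Crop demand D = ETc × 30 d = 4.7880 × 30 = 143.640 mm
D − Pe = 143.640 − 77.2 = 66.440 mm
Gross irrigation = 66.440 / 0.71 = 93.577 mm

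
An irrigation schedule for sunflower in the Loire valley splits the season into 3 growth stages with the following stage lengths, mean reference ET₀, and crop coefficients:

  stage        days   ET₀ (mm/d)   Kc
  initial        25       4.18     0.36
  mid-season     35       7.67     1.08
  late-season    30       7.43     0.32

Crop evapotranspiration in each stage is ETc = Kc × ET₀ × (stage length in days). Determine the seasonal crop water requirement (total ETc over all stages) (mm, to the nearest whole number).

399 mm

initial: 0.36 × 4.18 × 25 = 37.62 mm
mid-season: 1.08 × 7.67 × 35 = 289.93 mm
late-season: 0.32 × 7.43 × 30 = 71.33 mm
Seasonal total = 398.88 mm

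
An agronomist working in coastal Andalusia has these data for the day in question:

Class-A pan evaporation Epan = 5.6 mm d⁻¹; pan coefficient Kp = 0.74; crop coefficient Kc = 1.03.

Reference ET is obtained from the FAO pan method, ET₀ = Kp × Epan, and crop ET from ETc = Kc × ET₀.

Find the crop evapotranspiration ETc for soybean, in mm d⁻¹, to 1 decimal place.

4.3 mm d⁻¹

ET₀ = 0.74 × 5.6 = 4.1440 mm/d
ETc = Kc × ET₀ = 1.03 × 4.1440 = 4.2683 mm/d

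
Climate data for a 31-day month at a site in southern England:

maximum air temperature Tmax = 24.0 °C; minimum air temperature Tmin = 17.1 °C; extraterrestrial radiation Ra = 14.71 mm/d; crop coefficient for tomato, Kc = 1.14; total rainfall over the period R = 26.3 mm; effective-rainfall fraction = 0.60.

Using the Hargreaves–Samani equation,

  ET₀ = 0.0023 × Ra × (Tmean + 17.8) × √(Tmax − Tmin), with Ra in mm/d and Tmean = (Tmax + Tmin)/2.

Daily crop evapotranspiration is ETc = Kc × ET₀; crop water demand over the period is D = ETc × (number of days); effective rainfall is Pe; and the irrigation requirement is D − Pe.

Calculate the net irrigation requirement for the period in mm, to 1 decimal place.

Tmean = (24.0 + 17.1)/2 = 20.55 °C
ET₀ = 0.0023 × 14.71 × (20.55 + 17.8) × √6.9 = 0.0023 × 14.71 × 38.35 × 2.6268 = 3.4083 mm/d
ETc = Kc × ET₀ = 1.14 × 3.4083 = 3.8855 mm/d
Crop demand D = ETc × 31 d = 3.8855 × 31 = 120.451 mm
Pe = 0.60 × 26.3 = 15.780 mm
D − Pe = 120.451 − 15.780 = 104.671 mm

104.7 mm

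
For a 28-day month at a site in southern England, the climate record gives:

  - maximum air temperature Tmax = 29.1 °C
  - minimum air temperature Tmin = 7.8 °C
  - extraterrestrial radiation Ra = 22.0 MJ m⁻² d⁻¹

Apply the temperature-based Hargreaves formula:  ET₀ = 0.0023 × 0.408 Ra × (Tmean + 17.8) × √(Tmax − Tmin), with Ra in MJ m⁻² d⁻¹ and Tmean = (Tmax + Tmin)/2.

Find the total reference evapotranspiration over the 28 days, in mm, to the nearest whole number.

97 mm

Tmean = (29.1 + 7.8)/2 = 18.45 °C
0.408 Ra = 0.408 × 22.0 = 8.9760 mm/d equivalent
ET₀ = 0.0023 × 8.9760 × (18.45 + 17.8) × √21.3 = 0.0023 × 8.9760 × 36.25 × 4.6152 = 3.4539 mm/d
Over 28 days: 3.4539 × 28 = 96.709 mm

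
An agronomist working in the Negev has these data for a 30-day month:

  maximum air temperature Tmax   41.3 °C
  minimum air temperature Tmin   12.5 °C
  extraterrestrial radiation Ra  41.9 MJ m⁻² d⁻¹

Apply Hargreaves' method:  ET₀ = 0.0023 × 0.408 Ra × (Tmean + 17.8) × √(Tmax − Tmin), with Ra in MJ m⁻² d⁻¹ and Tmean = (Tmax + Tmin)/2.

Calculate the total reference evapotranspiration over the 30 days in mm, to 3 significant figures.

Tmean = (41.3 + 12.5)/2 = 26.90 °C
0.408 Ra = 0.408 × 41.9 = 17.0952 mm/d equivalent
ET₀ = 0.0023 × 17.0952 × (26.90 + 17.8) × √28.8 = 0.0023 × 17.0952 × 44.70 × 5.3666 = 9.4321 mm/d
Over 30 days: 9.4321 × 30 = 282.963 mm

283 mm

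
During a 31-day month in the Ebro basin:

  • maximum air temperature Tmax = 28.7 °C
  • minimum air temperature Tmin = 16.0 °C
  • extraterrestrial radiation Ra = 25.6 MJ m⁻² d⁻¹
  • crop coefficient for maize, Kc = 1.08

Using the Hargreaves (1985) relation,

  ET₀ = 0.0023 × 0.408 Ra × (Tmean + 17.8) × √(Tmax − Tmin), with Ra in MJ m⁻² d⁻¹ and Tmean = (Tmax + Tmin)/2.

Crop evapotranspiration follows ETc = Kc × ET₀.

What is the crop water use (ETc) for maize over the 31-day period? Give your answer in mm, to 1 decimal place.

115.1 mm

Tmean = (28.7 + 16.0)/2 = 22.35 °C
0.408 Ra = 0.408 × 25.6 = 10.4448 mm/d equivalent
ET₀ = 0.0023 × 10.4448 × (22.35 + 17.8) × √12.7 = 0.0023 × 10.4448 × 40.15 × 3.5637 = 3.4373 mm/d
ETc = Kc × ET₀ = 1.08 × 3.4373 = 3.7123 mm/d
Over 31 days: 3.7123 × 31 = 115.081 mm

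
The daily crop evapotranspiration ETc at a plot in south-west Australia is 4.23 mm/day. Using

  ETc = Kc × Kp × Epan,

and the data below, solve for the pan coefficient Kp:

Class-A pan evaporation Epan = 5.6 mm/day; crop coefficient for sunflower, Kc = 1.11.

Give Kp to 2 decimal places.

ETc = Kc × Kp × Epan  ⇒  Kp = ETc / (Kc × Epan)
Kp = 4.23 / (1.11 × 5.6) = 4.23 / 6.216 = 0.6805

0.68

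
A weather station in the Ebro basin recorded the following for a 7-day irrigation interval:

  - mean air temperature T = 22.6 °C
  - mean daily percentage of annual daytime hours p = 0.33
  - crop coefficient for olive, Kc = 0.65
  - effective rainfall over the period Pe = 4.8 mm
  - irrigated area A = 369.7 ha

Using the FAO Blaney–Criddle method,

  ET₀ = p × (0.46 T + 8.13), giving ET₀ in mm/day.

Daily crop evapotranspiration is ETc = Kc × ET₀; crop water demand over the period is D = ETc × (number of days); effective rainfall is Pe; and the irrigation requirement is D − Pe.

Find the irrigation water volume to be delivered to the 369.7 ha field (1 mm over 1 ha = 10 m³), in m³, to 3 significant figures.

85100 m³

ET₀ = 0.33 × (0.46 × 22.6 + 8.13) = 0.33 × 18.526 = 6.1136 mm/d
ETc = Kc × ET₀ = 0.65 × 6.1136 = 3.9738 mm/d
Crop demand D = ETc × 7 d = 3.9738 × 7 = 27.817 mm
D − Pe = 27.817 − 4.8 = 23.017 mm
Volume = 23.017 mm × 369.7 ha × 10 = 85093.8 m³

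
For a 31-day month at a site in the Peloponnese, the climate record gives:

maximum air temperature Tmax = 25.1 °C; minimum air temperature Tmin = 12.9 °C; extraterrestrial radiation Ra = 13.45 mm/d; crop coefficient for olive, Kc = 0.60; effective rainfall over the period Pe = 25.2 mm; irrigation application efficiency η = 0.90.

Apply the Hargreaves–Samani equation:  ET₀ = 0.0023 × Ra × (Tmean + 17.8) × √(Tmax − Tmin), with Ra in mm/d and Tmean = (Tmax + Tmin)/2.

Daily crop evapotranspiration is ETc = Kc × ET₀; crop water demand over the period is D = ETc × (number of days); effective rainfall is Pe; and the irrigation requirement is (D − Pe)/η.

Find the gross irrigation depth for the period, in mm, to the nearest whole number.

Tmean = (25.1 + 12.9)/2 = 19.00 °C
ET₀ = 0.0023 × 13.45 × (19.00 + 17.8) × √12.2 = 0.0023 × 13.45 × 36.80 × 3.4928 = 3.9762 mm/d
ETc = Kc × ET₀ = 0.60 × 3.9762 = 2.3857 mm/d
Crop demand D = ETc × 31 d = 2.3857 × 31 = 73.957 mm
D − Pe = 73.957 − 25.2 = 48.757 mm
Gross irrigation = 48.757 / 0.90 = 54.174 mm

54 mm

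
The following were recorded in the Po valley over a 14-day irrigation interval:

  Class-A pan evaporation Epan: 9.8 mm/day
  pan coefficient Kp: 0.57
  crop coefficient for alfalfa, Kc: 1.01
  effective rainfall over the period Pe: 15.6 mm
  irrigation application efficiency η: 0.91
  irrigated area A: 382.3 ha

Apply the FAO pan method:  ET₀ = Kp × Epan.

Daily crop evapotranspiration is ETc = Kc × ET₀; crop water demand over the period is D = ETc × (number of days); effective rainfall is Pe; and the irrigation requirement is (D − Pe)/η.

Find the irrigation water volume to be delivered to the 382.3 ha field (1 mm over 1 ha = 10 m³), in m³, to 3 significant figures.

ET₀ = 0.57 × 9.8 = 5.5860 mm/d
ETc = Kc × ET₀ = 1.01 × 5.5860 = 5.6419 mm/d
Crop demand D = ETc × 14 d = 5.6419 × 14 = 78.987 mm
D − Pe = 78.987 − 15.6 = 63.387 mm
Gross irrigation = 63.387 / 0.91 = 69.656 mm
Volume = 69.656 mm × 382.3 ha × 10 = 266294.9 m³

266000 m³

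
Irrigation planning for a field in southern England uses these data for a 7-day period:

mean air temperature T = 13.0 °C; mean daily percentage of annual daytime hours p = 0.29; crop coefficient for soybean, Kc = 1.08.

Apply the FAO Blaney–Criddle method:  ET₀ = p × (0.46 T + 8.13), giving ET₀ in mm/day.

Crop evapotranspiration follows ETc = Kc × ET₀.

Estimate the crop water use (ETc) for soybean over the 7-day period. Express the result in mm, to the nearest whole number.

ET₀ = 0.29 × (0.46 × 13.0 + 8.13) = 0.29 × 14.110 = 4.0919 mm/d
ETc = Kc × ET₀ = 1.08 × 4.0919 = 4.4193 mm/d
Over 7 days: 4.4193 × 7 = 30.935 mm

31 mm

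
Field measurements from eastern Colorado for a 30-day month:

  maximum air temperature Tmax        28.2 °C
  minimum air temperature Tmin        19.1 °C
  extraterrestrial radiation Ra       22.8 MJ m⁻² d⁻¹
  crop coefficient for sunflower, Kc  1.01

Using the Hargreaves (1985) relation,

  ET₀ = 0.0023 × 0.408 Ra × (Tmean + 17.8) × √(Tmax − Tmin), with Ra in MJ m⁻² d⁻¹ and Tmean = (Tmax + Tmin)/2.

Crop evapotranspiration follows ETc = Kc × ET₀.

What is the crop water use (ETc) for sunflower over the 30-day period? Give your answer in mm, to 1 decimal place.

Tmean = (28.2 + 19.1)/2 = 23.65 °C
0.408 Ra = 0.408 × 22.8 = 9.3024 mm/d equivalent
ET₀ = 0.0023 × 9.3024 × (23.65 + 17.8) × √9.1 = 0.0023 × 9.3024 × 41.45 × 3.0166 = 2.6753 mm/d
ETc = Kc × ET₀ = 1.01 × 2.6753 = 2.7021 mm/d
Over 30 days: 2.7021 × 30 = 81.063 mm

81.1 mm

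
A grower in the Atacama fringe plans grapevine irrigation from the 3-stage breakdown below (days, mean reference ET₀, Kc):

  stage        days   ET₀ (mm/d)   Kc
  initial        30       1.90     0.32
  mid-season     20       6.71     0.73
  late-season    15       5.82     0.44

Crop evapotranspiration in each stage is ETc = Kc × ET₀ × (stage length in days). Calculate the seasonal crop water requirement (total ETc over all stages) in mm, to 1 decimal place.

154.6 mm

initial: 0.32 × 1.90 × 30 = 18.24 mm
mid-season: 0.73 × 6.71 × 20 = 97.97 mm
late-season: 0.44 × 5.82 × 15 = 38.41 mm
Seasonal total = 154.62 mm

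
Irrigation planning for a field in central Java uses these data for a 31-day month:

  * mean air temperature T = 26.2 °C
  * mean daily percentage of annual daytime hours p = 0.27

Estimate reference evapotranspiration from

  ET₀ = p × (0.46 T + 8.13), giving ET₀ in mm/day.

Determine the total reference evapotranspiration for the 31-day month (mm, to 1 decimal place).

ET₀ = 0.27 × (0.46 × 26.2 + 8.13) = 0.27 × 20.182 = 5.4491 mm/d
Monthly total = 5.4491 × 31 = 168.922 mm

168.9 mm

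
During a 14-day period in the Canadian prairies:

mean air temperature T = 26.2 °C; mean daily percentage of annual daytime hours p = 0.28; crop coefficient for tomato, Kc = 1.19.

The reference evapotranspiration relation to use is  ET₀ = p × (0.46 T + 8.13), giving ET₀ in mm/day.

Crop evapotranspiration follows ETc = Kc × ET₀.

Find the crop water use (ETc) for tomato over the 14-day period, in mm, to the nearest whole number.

94 mm

ET₀ = 0.28 × (0.46 × 26.2 + 8.13) = 0.28 × 20.182 = 5.6510 mm/d
ETc = Kc × ET₀ = 1.19 × 5.6510 = 6.7247 mm/d
Over 14 days: 6.7247 × 14 = 94.146 mm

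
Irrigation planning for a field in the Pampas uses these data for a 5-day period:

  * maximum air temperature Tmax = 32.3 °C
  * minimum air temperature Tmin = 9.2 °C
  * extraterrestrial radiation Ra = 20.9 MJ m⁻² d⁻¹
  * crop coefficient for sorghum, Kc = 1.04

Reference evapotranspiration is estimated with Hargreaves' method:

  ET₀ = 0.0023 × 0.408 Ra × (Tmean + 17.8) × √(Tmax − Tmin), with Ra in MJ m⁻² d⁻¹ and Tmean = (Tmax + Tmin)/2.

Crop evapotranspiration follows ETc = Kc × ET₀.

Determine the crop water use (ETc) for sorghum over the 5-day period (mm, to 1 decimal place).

Tmean = (32.3 + 9.2)/2 = 20.75 °C
0.408 Ra = 0.408 × 20.9 = 8.5272 mm/d equivalent
ET₀ = 0.0023 × 8.5272 × (20.75 + 17.8) × √23.1 = 0.0023 × 8.5272 × 38.55 × 4.8062 = 3.6338 mm/d
ETc = Kc × ET₀ = 1.04 × 3.6338 = 3.7792 mm/d
Over 5 days: 3.7792 × 5 = 18.896 mm

18.9 mm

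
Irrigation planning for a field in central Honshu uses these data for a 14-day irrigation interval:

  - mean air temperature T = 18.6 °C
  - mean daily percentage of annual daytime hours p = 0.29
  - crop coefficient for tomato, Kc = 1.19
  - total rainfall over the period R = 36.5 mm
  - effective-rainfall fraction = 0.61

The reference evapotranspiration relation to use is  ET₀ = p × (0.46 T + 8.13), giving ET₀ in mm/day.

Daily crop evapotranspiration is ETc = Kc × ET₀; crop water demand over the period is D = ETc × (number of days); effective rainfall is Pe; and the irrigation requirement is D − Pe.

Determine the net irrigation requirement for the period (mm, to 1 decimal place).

ET₀ = 0.29 × (0.46 × 18.6 + 8.13) = 0.29 × 16.686 = 4.8389 mm/d
ETc = Kc × ET₀ = 1.19 × 4.8389 = 5.7583 mm/d
Crop demand D = ETc × 14 d = 5.7583 × 14 = 80.616 mm
Pe = 0.61 × 36.5 = 22.265 mm
D − Pe = 80.616 − 22.265 = 58.351 mm

58.4 mm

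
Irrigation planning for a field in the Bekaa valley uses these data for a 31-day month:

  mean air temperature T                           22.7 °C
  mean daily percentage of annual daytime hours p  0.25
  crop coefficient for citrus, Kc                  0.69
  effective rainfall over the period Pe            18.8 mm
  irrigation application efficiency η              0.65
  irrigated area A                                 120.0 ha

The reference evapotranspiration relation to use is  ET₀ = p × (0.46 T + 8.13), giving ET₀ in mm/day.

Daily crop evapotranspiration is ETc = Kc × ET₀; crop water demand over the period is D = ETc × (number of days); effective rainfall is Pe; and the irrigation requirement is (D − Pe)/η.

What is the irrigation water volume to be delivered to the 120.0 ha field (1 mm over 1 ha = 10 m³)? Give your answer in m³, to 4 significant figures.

148600 m³

ET₀ = 0.25 × (0.46 × 22.7 + 8.13) = 0.25 × 18.572 = 4.6430 mm/d
ETc = Kc × ET₀ = 0.69 × 4.6430 = 3.2037 mm/d
Crop demand D = ETc × 31 d = 3.2037 × 31 = 99.315 mm
D − Pe = 99.315 − 18.8 = 80.515 mm
Gross irrigation = 80.515 / 0.65 = 123.869 mm
Volume = 123.869 mm × 120.0 ha × 10 = 148642.8 m³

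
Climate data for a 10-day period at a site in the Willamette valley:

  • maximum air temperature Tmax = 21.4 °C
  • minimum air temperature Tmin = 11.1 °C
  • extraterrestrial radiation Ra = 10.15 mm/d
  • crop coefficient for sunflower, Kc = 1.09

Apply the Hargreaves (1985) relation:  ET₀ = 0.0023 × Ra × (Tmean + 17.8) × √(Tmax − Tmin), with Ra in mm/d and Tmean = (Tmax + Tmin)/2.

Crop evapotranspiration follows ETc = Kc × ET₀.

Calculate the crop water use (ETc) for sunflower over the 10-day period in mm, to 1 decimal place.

27.8 mm

Tmean = (21.4 + 11.1)/2 = 16.25 °C
ET₀ = 0.0023 × 10.15 × (16.25 + 17.8) × √10.3 = 0.0023 × 10.15 × 34.05 × 3.2094 = 2.5511 mm/d
ETc = Kc × ET₀ = 1.09 × 2.5511 = 2.7807 mm/d
Over 10 days: 2.7807 × 10 = 27.807 mm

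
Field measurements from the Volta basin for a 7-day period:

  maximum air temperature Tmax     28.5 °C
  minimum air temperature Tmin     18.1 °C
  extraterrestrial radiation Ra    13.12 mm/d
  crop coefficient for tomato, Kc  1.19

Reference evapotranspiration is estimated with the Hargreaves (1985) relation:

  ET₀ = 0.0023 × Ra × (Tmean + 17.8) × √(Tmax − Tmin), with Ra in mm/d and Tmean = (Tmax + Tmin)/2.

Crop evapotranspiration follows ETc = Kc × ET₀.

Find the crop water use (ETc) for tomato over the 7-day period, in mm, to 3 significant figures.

Tmean = (28.5 + 18.1)/2 = 23.30 °C
ET₀ = 0.0023 × 13.12 × (23.30 + 17.8) × √10.4 = 0.0023 × 13.12 × 41.10 × 3.2249 = 3.9996 mm/d
ETc = Kc × ET₀ = 1.19 × 3.9996 = 4.7595 mm/d
Over 7 days: 4.7595 × 7 = 33.317 mm

33.3 mm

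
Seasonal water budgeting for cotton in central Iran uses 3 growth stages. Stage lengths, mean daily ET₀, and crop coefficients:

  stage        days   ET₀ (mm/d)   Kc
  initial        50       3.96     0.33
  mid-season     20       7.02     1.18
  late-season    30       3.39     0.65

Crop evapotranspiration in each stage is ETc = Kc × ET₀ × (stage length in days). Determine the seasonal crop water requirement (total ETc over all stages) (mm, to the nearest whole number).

297 mm

initial: 0.33 × 3.96 × 50 = 65.34 mm
mid-season: 1.18 × 7.02 × 20 = 165.67 mm
late-season: 0.65 × 3.39 × 30 = 66.11 mm
Seasonal total = 297.12 mm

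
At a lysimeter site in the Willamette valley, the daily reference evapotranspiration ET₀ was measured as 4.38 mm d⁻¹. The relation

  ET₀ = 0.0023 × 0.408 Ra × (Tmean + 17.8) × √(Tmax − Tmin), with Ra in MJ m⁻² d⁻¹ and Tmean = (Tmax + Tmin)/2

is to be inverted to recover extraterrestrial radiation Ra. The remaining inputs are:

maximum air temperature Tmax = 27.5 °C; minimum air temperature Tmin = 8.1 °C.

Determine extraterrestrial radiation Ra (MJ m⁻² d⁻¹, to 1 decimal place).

Tmean = (27.5+8.1)/2 = 17.80 °C; ΔT = 19.4
Ra = ET₀ / [0.0023 × 0.408 × (Tmean+17.8) × √ΔT]
   = 4.38 / (0.0023 × 0.408 × 35.60 × 4.4045) = 29.767 MJ m⁻² d⁻¹

29.8 MJ m⁻² d⁻¹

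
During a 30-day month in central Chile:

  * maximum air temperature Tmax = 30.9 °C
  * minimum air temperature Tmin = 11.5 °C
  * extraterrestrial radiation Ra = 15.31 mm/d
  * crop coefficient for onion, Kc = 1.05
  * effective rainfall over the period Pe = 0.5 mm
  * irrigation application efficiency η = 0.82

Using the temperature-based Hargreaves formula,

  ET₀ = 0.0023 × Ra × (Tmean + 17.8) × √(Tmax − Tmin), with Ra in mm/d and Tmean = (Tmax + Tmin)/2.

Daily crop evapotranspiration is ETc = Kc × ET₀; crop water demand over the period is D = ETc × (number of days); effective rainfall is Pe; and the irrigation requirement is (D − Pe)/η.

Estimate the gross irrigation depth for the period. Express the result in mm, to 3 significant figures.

232 mm

Tmean = (30.9 + 11.5)/2 = 21.20 °C
ET₀ = 0.0023 × 15.31 × (21.20 + 17.8) × √19.4 = 0.0023 × 15.31 × 39.00 × 4.4045 = 6.0487 mm/d
ETc = Kc × ET₀ = 1.05 × 6.0487 = 6.3511 mm/d
Crop demand D = ETc × 30 d = 6.3511 × 30 = 190.533 mm
D − Pe = 190.533 − 0.5 = 190.033 mm
Gross irrigation = 190.033 / 0.82 = 231.748 mm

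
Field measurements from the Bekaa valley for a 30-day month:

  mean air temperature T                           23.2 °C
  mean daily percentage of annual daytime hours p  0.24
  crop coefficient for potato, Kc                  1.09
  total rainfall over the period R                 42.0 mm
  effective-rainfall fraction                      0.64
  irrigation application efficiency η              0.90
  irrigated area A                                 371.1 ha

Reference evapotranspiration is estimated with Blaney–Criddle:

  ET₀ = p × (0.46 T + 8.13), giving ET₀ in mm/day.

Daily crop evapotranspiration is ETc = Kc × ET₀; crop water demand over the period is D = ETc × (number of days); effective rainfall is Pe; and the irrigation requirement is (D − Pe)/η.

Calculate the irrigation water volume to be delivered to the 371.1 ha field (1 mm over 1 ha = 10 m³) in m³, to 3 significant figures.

ET₀ = 0.24 × (0.46 × 23.2 + 8.13) = 0.24 × 18.802 = 4.5125 mm/d
ETc = Kc × ET₀ = 1.09 × 4.5125 = 4.9186 mm/d
Crop demand D = ETc × 30 d = 4.9186 × 30 = 147.558 mm
Pe = 0.64 × 42.0 = 26.880 mm
D − Pe = 147.558 − 26.880 = 120.678 mm
Gross irrigation = 120.678 / 0.90 = 134.087 mm
Volume = 134.087 mm × 371.1 ha × 10 = 497596.9 m³

498000 m³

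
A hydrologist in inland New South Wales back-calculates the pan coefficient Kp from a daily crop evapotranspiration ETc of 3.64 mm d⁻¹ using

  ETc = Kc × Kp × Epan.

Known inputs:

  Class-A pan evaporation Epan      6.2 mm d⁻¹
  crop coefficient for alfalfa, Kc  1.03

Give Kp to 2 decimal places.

0.57

ETc = Kc × Kp × Epan  ⇒  Kp = ETc / (Kc × Epan)
Kp = 3.64 / (1.03 × 6.2) = 3.64 / 6.386 = 0.5700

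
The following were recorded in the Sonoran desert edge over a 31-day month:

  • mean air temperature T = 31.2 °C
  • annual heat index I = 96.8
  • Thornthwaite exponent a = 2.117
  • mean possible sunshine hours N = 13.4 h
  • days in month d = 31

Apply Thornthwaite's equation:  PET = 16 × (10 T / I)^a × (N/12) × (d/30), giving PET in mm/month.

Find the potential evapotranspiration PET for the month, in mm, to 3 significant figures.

220 mm

10T/I = 10 × 31.2 / 96.8 = 3.2231
(10T/I)^a = 3.2231^2.117 = 11.9128
Uncorrected PET = 16 × 11.9128 = 190.605 mm
Correction = (N/12)(d/30) = (13.4/12)(31/30) = 1.1539
PET = 190.605 × 1.1539 = 219.939 mm/month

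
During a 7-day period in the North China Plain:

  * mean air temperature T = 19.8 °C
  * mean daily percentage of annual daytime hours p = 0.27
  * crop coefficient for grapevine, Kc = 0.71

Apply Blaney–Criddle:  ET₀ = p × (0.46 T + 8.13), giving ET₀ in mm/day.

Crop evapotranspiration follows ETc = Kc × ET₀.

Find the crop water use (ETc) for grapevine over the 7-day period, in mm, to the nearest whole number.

23 mm

ET₀ = 0.27 × (0.46 × 19.8 + 8.13) = 0.27 × 17.238 = 4.6543 mm/d
ETc = Kc × ET₀ = 0.71 × 4.6543 = 3.3046 mm/d
Over 7 days: 3.3046 × 7 = 23.132 mm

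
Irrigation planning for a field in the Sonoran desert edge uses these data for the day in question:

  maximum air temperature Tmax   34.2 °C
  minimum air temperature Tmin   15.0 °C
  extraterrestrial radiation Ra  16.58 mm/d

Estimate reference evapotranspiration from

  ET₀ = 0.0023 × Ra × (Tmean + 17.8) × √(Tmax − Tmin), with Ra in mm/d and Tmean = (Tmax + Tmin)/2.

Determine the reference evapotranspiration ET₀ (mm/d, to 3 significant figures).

Tmean = (34.2 + 15.0)/2 = 24.60 °C
ET₀ = 0.0023 × 16.58 × (24.60 + 17.8) × √19.2 = 0.0023 × 16.58 × 42.40 × 4.3818 = 7.0849 mm/d

7.08 mm/d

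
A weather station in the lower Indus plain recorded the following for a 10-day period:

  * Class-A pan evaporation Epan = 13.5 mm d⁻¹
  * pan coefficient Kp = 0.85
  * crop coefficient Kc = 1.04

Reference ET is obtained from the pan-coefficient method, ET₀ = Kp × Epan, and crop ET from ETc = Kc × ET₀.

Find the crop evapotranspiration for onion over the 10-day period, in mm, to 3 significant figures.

ET₀ = 0.85 × 13.5 = 11.4750 mm/d
ETc = Kc × ET₀ = 1.04 × 11.4750 = 11.9340 mm/d
Over 10 days: 11.9340 × 10 = 119.340 mm

119 mm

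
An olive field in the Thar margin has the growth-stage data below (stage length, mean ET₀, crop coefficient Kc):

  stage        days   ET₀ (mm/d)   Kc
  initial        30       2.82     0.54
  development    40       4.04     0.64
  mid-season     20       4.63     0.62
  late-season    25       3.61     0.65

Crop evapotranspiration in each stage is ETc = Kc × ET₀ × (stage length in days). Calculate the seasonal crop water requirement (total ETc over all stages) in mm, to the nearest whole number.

265 mm

initial: 0.54 × 2.82 × 30 = 45.68 mm
development: 0.64 × 4.04 × 40 = 103.42 mm
mid-season: 0.62 × 4.63 × 20 = 57.41 mm
late-season: 0.65 × 3.61 × 25 = 58.66 mm
Seasonal total = 265.17 mm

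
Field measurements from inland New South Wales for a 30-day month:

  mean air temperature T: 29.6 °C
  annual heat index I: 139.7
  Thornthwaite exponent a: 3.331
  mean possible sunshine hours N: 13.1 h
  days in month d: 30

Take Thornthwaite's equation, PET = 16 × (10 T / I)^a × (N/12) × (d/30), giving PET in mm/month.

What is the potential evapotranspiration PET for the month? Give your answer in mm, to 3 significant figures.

213 mm

10T/I = 10 × 29.6 / 139.7 = 2.1188
(10T/I)^a = 2.1188^3.331 = 12.1957
Uncorrected PET = 16 × 12.1957 = 195.131 mm
Correction = (N/12)(d/30) = (13.1/12)(30/30) = 1.0917
PET = 195.131 × 1.0917 = 213.025 mm/month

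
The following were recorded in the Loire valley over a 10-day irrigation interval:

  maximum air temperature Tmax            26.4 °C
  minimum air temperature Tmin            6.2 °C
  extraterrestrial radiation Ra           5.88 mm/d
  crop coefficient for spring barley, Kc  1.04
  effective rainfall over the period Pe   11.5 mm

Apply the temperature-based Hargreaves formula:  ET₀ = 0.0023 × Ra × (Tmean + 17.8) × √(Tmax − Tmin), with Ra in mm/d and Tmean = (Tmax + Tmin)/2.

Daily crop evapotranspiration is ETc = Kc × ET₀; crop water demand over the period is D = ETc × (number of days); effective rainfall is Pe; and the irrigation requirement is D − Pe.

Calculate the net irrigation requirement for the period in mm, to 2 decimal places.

Tmean = (26.4 + 6.2)/2 = 16.30 °C
ET₀ = 0.0023 × 5.88 × (16.30 + 17.8) × √20.2 = 0.0023 × 5.88 × 34.10 × 4.4944 = 2.0727 mm/d
ETc = Kc × ET₀ = 1.04 × 2.0727 = 2.1556 mm/d
Crop demand D = ETc × 10 d = 2.1556 × 10 = 21.556 mm
D − Pe = 21.556 − 11.5 = 10.056 mm

10.06 mm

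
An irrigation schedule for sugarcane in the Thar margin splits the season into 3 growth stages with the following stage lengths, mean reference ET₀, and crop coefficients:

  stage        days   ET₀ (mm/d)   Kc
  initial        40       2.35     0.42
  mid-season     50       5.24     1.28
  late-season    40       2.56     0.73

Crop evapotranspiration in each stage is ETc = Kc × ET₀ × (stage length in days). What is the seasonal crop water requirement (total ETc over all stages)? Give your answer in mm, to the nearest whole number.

initial: 0.42 × 2.35 × 40 = 39.48 mm
mid-season: 1.28 × 5.24 × 50 = 335.36 mm
late-season: 0.73 × 2.56 × 40 = 74.75 mm
Seasonal total = 449.59 mm

450 mm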